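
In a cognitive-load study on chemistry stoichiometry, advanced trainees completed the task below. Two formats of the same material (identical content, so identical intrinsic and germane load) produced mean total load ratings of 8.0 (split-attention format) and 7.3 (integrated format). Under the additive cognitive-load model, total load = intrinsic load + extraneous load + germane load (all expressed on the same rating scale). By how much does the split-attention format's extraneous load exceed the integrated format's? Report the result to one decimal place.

0.7

Intrinsic and germane load are equal across formats, so the difference in total load equals the difference in extraneous load.
Extraneous-load difference = 8.0 − 7.3 = 0.7.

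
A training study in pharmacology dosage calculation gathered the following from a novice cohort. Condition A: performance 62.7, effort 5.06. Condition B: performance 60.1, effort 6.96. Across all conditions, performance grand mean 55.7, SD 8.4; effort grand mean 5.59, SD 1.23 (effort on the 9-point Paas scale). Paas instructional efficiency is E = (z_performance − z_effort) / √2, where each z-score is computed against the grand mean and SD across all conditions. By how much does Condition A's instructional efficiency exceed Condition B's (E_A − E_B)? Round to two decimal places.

1.31

Condition A: z_P = (62.7 − 55.7)/8.4 = 0.8333; z_E = (5.06 − 5.59)/1.23 = -0.4309; E_A = (0.8333 − (-0.4309))/√2 = 0.8939.
Condition B: z_P = (60.1 − 55.7)/8.4 = 0.5238; z_E = (6.96 − 5.59)/1.23 = 1.1138; E_B = (0.5238 − 1.1138)/√2 = -0.4172.
E_A − E_B = 0.8939 − (-0.4172) = 1.3111 ≈ 1.31.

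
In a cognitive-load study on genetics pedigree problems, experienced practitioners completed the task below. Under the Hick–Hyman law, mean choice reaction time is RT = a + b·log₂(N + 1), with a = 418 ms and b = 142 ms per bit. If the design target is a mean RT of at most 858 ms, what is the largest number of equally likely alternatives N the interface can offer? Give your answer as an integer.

7

Set 418 + 142·log₂(N + 1) ≤ 858.
log₂(N + 1) ≤ (858 − 418) / 142 = 3.0986.
N + 1 ≤ 2^3.0986 = 8.5659.
N ≤ 7.5659, so the largest integer N is 7.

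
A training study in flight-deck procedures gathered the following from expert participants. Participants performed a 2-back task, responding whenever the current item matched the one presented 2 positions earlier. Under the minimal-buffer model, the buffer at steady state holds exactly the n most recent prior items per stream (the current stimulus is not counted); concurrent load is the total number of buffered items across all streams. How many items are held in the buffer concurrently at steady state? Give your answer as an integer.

The buffer holds the 2 most recent prior items.
Steady-state concurrent load = 2 items.

2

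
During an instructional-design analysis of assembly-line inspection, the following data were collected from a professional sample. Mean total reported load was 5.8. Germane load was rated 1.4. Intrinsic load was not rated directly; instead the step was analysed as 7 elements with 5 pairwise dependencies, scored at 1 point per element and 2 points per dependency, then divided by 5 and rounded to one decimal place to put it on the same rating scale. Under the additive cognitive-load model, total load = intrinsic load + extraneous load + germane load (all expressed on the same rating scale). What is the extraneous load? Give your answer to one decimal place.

1.0

Intrinsic (element-interactivity): (7 × 1 + 5 × 2) / 5 = 17 / 5 = 3.4000 → 3.4.
extraneous load = total − intrinsic − germane
             = 5.8 − 3.4 − 1.4 = 1.0.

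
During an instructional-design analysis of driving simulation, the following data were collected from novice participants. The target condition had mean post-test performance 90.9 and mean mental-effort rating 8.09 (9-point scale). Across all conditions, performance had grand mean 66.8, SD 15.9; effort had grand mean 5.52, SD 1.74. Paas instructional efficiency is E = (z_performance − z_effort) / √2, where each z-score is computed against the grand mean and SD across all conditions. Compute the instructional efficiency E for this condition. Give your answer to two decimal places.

z_performance = (90.9 − 66.8) / 15.9 = 24.1000 / 15.9 = 1.5157.
z_effort = (8.09 − 5.52) / 1.74 = 2.5700 / 1.74 = 1.4770.
z_P − z_E = 1.5157 − 1.4770 = 0.0387.
E = 0.0387 / √2 = 0.0387 / 1.41421 = 0.0274 ≈ 0.03.

0.03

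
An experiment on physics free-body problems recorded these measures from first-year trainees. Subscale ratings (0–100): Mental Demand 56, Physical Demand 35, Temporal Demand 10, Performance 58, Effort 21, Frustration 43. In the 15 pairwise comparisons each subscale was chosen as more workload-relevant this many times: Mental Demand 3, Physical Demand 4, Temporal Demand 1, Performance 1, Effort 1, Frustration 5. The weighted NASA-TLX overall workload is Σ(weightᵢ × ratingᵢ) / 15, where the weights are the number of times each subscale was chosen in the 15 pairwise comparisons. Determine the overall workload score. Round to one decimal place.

40.8

The tallies are the weights (they sum to 15).
Weighted sum = 3·56 + 4·35 + 1·10 + 1·58 + 1·21 + 5·43
            = 168 + 140 + 10 + 58 + 21 + 215 = 612.
Overall workload = 612 / 15 = 40.8000 ≈ 40.8.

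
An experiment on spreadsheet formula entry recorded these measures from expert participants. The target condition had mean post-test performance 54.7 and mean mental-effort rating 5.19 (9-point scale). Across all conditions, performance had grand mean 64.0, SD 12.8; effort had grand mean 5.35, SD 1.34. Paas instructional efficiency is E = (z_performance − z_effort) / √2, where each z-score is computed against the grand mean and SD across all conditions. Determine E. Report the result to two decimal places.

z_performance = (54.7 − 64.0) / 12.8 = -9.3000 / 12.8 = -0.7266.
z_effort = (5.19 − 5.35) / 1.34 = -0.1600 / 1.34 = -0.1194.
z_P − z_E = -0.7266 − (-0.1194) = -0.6072.
E = -0.6072 / √2 = -0.6072 / 1.41421 = -0.4294 ≈ -0.43.

-0.43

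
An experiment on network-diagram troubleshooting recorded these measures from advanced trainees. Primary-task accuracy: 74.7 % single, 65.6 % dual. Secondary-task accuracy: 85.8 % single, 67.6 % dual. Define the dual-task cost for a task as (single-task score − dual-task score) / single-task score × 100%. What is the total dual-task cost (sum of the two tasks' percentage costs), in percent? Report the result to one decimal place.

33.4

Primary cost = (74.7 − 65.6) / 74.7 × 100% = 12.1821%.
Secondary cost = (85.8 − 67.6) / 85.8 × 100% = 21.2121%.
Total = 12.1821% + 21.2121% = 33.3942% ≈ 33.4%.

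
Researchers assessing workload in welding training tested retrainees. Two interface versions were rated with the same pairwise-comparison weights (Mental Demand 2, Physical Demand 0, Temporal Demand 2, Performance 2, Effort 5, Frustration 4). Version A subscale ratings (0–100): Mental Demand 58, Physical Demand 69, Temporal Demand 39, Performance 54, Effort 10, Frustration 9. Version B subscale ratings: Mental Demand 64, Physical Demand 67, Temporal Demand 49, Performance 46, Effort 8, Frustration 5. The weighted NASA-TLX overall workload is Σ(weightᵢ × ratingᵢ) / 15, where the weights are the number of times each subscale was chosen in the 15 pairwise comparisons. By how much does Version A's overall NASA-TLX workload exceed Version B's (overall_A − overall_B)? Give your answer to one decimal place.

0.7

Version A weighted sum = 2·58 + 0·69 + 2·39 + 2·54 + 5·10 + 4·9 = 116 + 0 + 78 + 108 + 50 + 36 = 388; overall_A = 388/15 = 25.8667.
Version B weighted sum = 2·64 + 0·67 + 2·49 + 2·46 + 5·8 + 4·5 = 128 + 0 + 98 + 92 + 40 + 20 = 378; overall_B = 378/15 = 25.2000.
Difference = 25.8667 − 25.2000 = 0.6667 ≈ 0.7.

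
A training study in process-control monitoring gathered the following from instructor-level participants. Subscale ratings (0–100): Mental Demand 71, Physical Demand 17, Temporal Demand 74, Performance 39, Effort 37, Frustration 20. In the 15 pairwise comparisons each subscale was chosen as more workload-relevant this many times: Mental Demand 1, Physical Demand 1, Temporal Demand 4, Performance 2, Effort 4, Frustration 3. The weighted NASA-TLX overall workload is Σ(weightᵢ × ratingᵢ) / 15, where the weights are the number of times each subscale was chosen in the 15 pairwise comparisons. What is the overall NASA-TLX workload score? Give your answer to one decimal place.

The tallies are the weights (they sum to 15).
Weighted sum = 1·71 + 1·17 + 4·74 + 2·39 + 4·37 + 3·20
            = 71 + 17 + 296 + 78 + 148 + 60 = 670.
Overall workload = 670 / 15 = 44.6667 ≈ 44.7.

44.7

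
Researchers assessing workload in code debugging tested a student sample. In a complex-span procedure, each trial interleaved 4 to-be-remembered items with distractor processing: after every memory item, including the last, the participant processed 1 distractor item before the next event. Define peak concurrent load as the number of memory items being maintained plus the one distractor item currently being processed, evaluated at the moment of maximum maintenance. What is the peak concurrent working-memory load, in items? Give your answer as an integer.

Maintenance is greatest during the distractor(s) after memory item 4: all 4 memory items are being held.
One distractor item is concurrently being processed.
Peak concurrent load = 4 + 1 = 5 items.

5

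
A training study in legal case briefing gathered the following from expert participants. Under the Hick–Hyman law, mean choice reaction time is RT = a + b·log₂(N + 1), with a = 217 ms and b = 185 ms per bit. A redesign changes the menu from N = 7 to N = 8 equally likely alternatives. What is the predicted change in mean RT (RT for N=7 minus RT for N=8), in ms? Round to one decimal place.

-31.4

RT(7) = 217 + 185·log₂(8) = 217 + 185·3.0000 = 772.0000 ms.
RT(8) = 217 + 185·log₂(9) = 217 + 185·3.1699 = 803.4315 ms.
Difference = 772.0000 − 803.4315 = -31.4315 ≈ -31.4 ms.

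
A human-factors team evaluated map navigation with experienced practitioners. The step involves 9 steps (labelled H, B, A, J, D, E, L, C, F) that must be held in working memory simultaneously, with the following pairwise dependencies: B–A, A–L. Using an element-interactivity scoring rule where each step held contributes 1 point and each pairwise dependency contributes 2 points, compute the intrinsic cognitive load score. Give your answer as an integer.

13

Count of steps held simultaneously: 9.
Count of pairwise dependencies listed: 2.
Element contribution: 9 × 1 = 9.
Interaction contribution: 2 × 2 = 4.
Intrinsic load = 9 + 4 = 13.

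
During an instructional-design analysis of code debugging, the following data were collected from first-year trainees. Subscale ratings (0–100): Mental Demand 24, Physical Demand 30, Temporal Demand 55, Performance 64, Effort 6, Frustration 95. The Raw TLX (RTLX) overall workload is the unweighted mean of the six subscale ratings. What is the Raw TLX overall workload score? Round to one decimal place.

Sum of ratings = 24 + 30 + 55 + 64 + 6 + 95 = 274.
RTLX = 274 / 6 = 45.6667 ≈ 45.7.

45.7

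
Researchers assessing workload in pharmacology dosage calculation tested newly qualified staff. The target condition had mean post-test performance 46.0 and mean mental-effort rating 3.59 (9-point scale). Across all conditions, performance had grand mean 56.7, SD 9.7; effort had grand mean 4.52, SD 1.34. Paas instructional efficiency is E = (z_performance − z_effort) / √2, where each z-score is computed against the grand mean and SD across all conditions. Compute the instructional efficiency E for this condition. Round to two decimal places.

-0.29

z_performance = (46.0 − 56.7) / 9.7 = -10.7000 / 9.7 = -1.1031.
z_effort = (3.59 − 4.52) / 1.34 = -0.9300 / 1.34 = -0.6940.
z_P − z_E = -1.1031 − (-0.6940) = -0.4091.
E = -0.4091 / √2 = -0.4091 / 1.41421 = -0.2893 ≈ -0.29.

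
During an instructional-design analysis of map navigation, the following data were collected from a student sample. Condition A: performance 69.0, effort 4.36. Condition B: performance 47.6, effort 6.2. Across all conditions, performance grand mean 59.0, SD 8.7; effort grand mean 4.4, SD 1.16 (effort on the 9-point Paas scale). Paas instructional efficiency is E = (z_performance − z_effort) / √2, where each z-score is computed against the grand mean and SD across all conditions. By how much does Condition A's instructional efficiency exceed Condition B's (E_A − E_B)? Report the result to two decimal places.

2.86

Condition A: z_P = (69.0 − 59.0)/8.7 = 1.1494; z_E = (4.36 − 4.4)/1.16 = -0.0345; E_A = (1.1494 − (-0.0345))/√2 = 0.8371.
Condition B: z_P = (47.6 − 59.0)/8.7 = -1.3103; z_E = (6.2 − 4.4)/1.16 = 1.5517; E_B = (-1.3103 − 1.5517)/√2 = -2.0237.
E_A − E_B = 0.8371 − (-2.0237) = 2.8608 ≈ 2.86.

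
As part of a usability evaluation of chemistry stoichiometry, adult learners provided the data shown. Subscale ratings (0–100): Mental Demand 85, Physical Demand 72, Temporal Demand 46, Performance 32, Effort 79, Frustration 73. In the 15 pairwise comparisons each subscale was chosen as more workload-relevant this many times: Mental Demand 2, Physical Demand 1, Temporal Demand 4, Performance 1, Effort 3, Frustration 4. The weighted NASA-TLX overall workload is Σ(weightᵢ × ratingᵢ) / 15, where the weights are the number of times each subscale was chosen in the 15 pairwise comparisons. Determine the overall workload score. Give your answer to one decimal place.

The tallies are the weights (they sum to 15).
Weighted sum = 2·85 + 1·72 + 4·46 + 1·32 + 3·79 + 4·73
            = 170 + 72 + 184 + 32 + 237 + 292 = 987.
Overall workload = 987 / 15 = 65.8000 ≈ 65.8.

65.8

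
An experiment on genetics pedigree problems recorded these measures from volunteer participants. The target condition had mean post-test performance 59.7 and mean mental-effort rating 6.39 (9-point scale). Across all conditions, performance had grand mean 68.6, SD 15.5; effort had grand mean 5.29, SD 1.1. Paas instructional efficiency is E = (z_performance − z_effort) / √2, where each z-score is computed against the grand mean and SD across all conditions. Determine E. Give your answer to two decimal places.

-1.11

z_performance = (59.7 − 68.6) / 15.5 = -8.9000 / 15.5 = -0.5742.
z_effort = (6.39 − 5.29) / 1.1 = 1.1000 / 1.1 = 1.0000.
z_P − z_E = -0.5742 − 1.0000 = -1.5742.
E = -1.5742 / √2 = -1.5742 / 1.41421 = -1.1131 ≈ -1.11.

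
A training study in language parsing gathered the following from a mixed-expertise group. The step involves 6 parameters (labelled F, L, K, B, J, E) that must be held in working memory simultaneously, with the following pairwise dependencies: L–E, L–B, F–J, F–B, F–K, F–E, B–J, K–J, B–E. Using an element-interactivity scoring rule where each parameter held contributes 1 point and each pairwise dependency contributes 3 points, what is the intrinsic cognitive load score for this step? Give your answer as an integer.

33

Count of parameters held simultaneously: 6.
Count of pairwise dependencies listed: 9.
Element contribution: 6 × 1 = 6.
Interaction contribution: 9 × 3 = 27.
Intrinsic load = 6 + 27 = 33.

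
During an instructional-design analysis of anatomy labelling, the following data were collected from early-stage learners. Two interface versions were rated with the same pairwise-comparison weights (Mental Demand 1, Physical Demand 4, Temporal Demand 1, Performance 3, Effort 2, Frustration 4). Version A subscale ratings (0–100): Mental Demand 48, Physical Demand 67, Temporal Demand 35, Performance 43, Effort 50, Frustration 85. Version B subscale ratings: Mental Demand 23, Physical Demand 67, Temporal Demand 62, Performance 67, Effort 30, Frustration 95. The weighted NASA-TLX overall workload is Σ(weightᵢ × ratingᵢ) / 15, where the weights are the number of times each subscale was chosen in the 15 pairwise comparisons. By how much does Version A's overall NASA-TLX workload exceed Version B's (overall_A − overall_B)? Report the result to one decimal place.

-4.9

Version A weighted sum = 1·48 + 4·67 + 1·35 + 3·43 + 2·50 + 4·85 = 48 + 268 + 35 + 129 + 100 + 340 = 920; overall_A = 920/15 = 61.3333.
Version B weighted sum = 1·23 + 4·67 + 1·62 + 3·67 + 2·30 + 4·95 = 23 + 268 + 62 + 201 + 60 + 380 = 994; overall_B = 994/15 = 66.2667.
Difference = 61.3333 − 66.2667 = -4.9334 ≈ -4.9.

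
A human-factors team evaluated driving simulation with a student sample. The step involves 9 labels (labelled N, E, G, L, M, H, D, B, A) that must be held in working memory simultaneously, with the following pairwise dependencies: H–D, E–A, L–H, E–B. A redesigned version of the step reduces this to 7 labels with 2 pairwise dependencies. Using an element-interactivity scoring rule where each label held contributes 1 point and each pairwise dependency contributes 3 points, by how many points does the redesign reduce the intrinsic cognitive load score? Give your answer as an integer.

Original: 9 × 1 + 4 × 3 = 9 + 12 = 21.
Redesigned: 7 × 1 + 2 × 3 = 7 + 6 = 13.
Reduction = 21 − 13 = 8.

8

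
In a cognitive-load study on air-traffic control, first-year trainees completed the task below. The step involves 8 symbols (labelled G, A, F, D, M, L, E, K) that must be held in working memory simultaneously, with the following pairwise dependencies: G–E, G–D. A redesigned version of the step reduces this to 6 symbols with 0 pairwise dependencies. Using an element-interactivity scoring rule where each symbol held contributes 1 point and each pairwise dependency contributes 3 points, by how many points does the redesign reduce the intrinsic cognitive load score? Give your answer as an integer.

8

Original: 8 × 1 + 2 × 3 = 8 + 6 = 14.
Redesigned: 6 × 1 + 0 × 3 = 6 + 0 = 6.
Reduction = 14 − 6 = 8.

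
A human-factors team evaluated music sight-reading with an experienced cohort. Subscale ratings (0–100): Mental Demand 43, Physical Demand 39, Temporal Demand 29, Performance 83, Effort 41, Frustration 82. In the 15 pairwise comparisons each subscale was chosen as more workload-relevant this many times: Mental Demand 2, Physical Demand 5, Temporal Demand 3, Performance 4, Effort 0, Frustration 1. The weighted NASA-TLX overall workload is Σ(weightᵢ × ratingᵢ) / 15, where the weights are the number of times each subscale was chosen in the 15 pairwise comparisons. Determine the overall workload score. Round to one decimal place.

52.1

The tallies are the weights (they sum to 15).
Weighted sum = 2·43 + 5·39 + 3·29 + 4·83 + 0·41 + 1·82
            = 86 + 195 + 87 + 332 + 0 + 82 = 782.
Overall workload = 782 / 15 = 52.1333 ≈ 52.1.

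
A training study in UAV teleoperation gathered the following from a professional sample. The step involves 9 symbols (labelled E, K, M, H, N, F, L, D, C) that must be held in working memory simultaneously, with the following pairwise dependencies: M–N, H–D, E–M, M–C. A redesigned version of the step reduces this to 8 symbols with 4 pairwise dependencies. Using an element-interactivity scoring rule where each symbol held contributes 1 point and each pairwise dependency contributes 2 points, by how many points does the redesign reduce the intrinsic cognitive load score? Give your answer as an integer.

1

Original: 9 × 1 + 4 × 2 = 9 + 8 = 17.
Redesigned: 8 × 1 + 4 × 2 = 8 + 8 = 16.
Reduction = 17 − 16 = 1.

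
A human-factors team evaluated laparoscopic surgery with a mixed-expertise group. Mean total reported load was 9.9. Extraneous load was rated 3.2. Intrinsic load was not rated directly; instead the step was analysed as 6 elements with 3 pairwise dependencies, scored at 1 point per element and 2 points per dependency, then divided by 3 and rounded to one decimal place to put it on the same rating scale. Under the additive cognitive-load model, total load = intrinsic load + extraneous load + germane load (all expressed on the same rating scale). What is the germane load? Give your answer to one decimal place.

2.7

Intrinsic (element-interactivity): (6 × 1 + 3 × 2) / 3 = 12 / 3 = 4.0000 → 4.0.
germane load = total − intrinsic − extraneous
             = 9.9 − 4.0 − 3.2 = 2.7.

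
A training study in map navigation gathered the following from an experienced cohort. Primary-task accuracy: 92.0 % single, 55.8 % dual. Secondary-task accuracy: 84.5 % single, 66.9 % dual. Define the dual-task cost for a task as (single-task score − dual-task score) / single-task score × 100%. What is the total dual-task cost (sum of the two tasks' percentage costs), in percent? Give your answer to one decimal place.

Primary cost = (92.0 − 55.8) / 92.0 × 100% = 39.3478%.
Secondary cost = (84.5 − 66.9) / 84.5 × 100% = 20.8284%.
Total = 39.3478% + 20.8284% = 60.1762% ≈ 60.2%.

60.2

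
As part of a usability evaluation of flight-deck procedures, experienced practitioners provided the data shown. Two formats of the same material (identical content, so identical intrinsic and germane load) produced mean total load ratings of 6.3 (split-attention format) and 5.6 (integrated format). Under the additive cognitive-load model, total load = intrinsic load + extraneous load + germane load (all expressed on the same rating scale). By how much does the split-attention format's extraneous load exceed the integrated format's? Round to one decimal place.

0.7

Intrinsic and germane load are equal across formats, so the difference in total load equals the difference in extraneous load.
Extraneous-load difference = 6.3 − 5.6 = 0.7.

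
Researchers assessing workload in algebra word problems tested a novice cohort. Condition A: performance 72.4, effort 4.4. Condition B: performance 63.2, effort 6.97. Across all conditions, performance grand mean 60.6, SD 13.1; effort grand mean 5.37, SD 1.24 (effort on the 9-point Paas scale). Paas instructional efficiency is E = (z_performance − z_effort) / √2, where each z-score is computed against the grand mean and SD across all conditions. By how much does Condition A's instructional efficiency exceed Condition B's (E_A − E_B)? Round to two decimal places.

1.96

Condition A: z_P = (72.4 − 60.6)/13.1 = 0.9008; z_E = (4.4 − 5.37)/1.24 = -0.7823; E_A = (0.9008 − (-0.7823))/√2 = 1.1901.
Condition B: z_P = (63.2 − 60.6)/13.1 = 0.1985; z_E = (6.97 − 5.37)/1.24 = 1.2903; E_B = (0.1985 − 1.2903)/√2 = -0.7720.
E_A − E_B = 1.1901 − (-0.7720) = 1.9621 ≈ 1.96.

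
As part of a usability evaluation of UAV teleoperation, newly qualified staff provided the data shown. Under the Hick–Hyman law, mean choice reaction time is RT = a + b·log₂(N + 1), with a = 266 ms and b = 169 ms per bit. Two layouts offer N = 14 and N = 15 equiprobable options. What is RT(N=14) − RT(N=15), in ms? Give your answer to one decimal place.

RT(14) = 266 + 169·log₂(15) = 266 + 169·3.9069 = 926.2661 ms.
RT(15) = 266 + 169·log₂(16) = 266 + 169·4.0000 = 942.0000 ms.
Difference = 926.2661 − 942.0000 = -15.7339 ≈ -15.7 ms.

-15.7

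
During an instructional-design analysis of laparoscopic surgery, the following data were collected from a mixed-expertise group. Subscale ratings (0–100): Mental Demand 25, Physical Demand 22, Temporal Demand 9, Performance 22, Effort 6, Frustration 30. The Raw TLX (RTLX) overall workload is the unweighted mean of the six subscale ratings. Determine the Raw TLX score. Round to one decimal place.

Sum of ratings = 25 + 22 + 9 + 22 + 6 + 30 = 114.
RTLX = 114 / 6 = 19.0000 ≈ 19.0.

19.0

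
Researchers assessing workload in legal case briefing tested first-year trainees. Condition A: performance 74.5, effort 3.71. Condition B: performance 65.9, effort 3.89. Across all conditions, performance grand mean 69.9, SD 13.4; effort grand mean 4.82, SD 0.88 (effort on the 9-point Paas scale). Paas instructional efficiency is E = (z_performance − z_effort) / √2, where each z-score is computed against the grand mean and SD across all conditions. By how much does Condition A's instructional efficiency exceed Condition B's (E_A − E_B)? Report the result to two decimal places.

Condition A: z_P = (74.5 − 69.9)/13.4 = 0.3433; z_E = (3.71 − 4.82)/0.88 = -1.2614; E_A = (0.3433 − (-1.2614))/√2 = 1.1347.
Condition B: z_P = (65.9 − 69.9)/13.4 = -0.2985; z_E = (3.89 − 4.82)/0.88 = -1.0568; E_B = (-0.2985 − (-1.0568))/√2 = 0.5362.
E_A − E_B = 1.1347 − 0.5362 = 0.5985 ≈ 0.60.

0.60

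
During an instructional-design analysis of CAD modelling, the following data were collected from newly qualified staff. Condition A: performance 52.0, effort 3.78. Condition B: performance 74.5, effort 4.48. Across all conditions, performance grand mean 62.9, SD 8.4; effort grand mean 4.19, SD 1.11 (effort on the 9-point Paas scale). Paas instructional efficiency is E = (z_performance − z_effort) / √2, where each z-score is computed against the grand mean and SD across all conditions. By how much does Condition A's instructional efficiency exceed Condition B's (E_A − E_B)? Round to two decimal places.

Condition A: z_P = (52.0 − 62.9)/8.4 = -1.2976; z_E = (3.78 − 4.19)/1.11 = -0.3694; E_A = (-1.2976 − (-0.3694))/√2 = -0.6563.
Condition B: z_P = (74.5 − 62.9)/8.4 = 1.3810; z_E = (4.48 − 4.19)/1.11 = 0.2613; E_B = (1.3810 − 0.2613)/√2 = 0.7917.
E_A − E_B = -0.6563 − 0.7917 = -1.4480 ≈ -1.45.

-1.45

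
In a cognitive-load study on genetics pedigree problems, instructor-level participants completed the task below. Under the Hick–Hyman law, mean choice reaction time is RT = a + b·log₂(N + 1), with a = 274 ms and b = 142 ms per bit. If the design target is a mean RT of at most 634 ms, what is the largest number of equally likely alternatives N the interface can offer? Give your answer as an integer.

Set 274 + 142·log₂(N + 1) ≤ 634.
log₂(N + 1) ≤ (634 − 274) / 142 = 2.5352.
N + 1 ≤ 2^2.5352 = 5.7966.
N ≤ 4.7966, so the largest integer N is 4.

4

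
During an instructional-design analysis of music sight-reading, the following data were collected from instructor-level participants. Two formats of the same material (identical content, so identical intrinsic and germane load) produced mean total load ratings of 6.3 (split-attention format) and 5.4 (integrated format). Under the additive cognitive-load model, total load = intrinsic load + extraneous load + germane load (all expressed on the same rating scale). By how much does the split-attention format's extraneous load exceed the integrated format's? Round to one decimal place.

0.9

Intrinsic and germane load are equal across formats, so the difference in total load equals the difference in extraneous load.
Extraneous-load difference = 6.3 − 5.4 = 0.9.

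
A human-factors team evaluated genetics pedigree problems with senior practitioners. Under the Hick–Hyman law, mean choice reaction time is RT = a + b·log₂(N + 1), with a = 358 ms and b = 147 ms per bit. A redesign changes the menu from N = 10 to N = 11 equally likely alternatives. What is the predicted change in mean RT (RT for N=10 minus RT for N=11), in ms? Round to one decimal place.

RT(10) = 358 + 147·log₂(11) = 358 + 147·3.4594 = 866.5318 ms.
RT(11) = 358 + 147·log₂(12) = 358 + 147·3.5850 = 884.9950 ms.
Difference = 866.5318 − 884.9950 = -18.4632 ≈ -18.5 ms.

-18.5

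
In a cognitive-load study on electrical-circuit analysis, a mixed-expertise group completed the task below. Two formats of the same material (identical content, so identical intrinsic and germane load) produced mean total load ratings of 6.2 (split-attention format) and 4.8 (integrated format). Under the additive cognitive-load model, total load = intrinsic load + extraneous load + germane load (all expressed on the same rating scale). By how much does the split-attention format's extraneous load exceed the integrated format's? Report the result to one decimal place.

Intrinsic and germane load are equal across formats, so the difference in total load equals the difference in extraneous load.
Extraneous-load difference = 6.2 − 4.8 = 1.4.

1.4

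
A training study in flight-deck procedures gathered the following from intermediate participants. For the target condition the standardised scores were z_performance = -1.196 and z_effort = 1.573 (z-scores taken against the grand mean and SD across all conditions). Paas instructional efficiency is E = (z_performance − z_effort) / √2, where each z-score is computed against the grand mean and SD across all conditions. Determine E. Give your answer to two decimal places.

z_P − z_E = -1.196 − 1.573 = -2.7690.
E = -2.7690 / √2 = -2.7690 / 1.41421 = -1.9580 ≈ -1.96.

-1.96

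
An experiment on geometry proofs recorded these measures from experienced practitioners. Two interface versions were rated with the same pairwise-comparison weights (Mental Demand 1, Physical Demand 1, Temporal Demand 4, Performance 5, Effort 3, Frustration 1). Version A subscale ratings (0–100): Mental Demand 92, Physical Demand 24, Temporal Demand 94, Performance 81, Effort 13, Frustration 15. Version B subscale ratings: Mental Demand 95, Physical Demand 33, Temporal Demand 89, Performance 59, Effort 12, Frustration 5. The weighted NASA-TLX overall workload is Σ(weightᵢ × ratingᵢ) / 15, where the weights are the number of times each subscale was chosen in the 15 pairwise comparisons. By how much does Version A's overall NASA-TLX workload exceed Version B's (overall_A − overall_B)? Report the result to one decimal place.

Version A weighted sum = 1·92 + 1·24 + 4·94 + 5·81 + 3·13 + 1·15 = 92 + 24 + 376 + 405 + 39 + 15 = 951; overall_A = 951/15 = 63.4000.
Version B weighted sum = 1·95 + 1·33 + 4·89 + 5·59 + 3·12 + 1·5 = 95 + 33 + 356 + 295 + 36 + 5 = 820; overall_B = 820/15 = 54.6667.
Difference = 63.4000 − 54.6667 = 8.7333 ≈ 8.7.

8.7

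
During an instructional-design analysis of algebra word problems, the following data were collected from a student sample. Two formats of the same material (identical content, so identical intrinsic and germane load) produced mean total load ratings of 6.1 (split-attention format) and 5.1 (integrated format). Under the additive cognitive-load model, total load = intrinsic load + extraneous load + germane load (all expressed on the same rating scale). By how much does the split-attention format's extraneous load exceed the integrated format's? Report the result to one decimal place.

1.0

Intrinsic and germane load are equal across formats, so the difference in total load equals the difference in extraneous load.
Extraneous-load difference = 6.1 − 5.1 = 1.0.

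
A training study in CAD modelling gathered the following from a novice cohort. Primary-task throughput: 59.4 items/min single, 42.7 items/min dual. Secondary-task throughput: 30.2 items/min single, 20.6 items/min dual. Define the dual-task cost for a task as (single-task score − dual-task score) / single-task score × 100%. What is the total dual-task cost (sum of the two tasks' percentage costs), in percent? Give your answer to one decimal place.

59.9

Primary cost = (59.4 − 42.7) / 59.4 × 100% = 28.1145%.
Secondary cost = (30.2 − 20.6) / 30.2 × 100% = 31.7881%.
Total = 28.1145% + 31.7881% = 59.9026% ≈ 59.9%.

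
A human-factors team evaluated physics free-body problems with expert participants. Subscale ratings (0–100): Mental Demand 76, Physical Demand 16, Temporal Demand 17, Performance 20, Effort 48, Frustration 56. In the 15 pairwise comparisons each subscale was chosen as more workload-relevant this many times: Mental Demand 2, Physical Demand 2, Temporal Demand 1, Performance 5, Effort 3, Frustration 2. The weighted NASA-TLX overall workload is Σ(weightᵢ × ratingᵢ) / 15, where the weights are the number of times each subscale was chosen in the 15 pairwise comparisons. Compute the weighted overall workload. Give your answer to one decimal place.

37.1

The tallies are the weights (they sum to 15).
Weighted sum = 2·76 + 2·16 + 1·17 + 5·20 + 3·48 + 2·56
            = 152 + 32 + 17 + 100 + 144 + 112 = 557.
Overall workload = 557 / 15 = 37.1333 ≈ 37.1.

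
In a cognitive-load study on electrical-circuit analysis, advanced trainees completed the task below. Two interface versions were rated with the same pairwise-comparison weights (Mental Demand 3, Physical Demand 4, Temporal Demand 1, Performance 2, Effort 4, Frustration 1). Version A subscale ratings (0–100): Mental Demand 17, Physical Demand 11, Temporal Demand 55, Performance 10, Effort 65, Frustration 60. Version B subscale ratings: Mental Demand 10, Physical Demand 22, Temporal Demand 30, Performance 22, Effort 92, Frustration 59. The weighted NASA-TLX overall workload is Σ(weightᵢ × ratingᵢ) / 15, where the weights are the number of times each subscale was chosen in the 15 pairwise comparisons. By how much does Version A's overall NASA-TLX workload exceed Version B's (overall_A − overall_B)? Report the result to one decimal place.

-8.6

Version A weighted sum = 3·17 + 4·11 + 1·55 + 2·10 + 4·65 + 1·60 = 51 + 44 + 55 + 20 + 260 + 60 = 490; overall_A = 490/15 = 32.6667.
Version B weighted sum = 3·10 + 4·22 + 1·30 + 2·22 + 4·92 + 1·59 = 30 + 88 + 30 + 44 + 368 + 59 = 619; overall_B = 619/15 = 41.2667.
Difference = 32.6667 − 41.2667 = -8.6000 ≈ -8.6.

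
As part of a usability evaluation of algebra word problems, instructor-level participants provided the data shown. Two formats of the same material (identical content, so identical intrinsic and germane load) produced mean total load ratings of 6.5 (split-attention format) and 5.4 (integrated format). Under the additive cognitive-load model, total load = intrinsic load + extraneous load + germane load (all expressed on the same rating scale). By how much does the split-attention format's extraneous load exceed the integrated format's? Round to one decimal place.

Intrinsic and germane load are equal across formats, so the difference in total load equals the difference in extraneous load.
Extraneous-load difference = 6.5 − 5.4 = 1.1.

1.1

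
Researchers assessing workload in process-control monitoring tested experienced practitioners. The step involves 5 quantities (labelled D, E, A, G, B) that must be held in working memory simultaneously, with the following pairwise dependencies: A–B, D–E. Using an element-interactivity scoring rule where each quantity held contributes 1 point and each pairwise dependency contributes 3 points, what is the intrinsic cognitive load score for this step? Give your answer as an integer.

Count of quantities held simultaneously: 5.
Count of pairwise dependencies listed: 2.
Element contribution: 5 × 1 = 5.
Interaction contribution: 2 × 3 = 6.
Intrinsic load = 5 + 6 = 11.

11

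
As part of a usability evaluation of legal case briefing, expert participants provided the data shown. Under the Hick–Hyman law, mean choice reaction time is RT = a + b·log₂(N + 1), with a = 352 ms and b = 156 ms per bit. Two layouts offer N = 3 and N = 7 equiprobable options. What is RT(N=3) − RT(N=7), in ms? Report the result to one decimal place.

-156.0

RT(3) = 352 + 156·log₂(4) = 352 + 156·2.0000 = 664.0000 ms.
RT(7) = 352 + 156·log₂(8) = 352 + 156·3.0000 = 820.0000 ms.
Difference = 664.0000 − 820.0000 = -156.0000 ≈ -156.0 ms.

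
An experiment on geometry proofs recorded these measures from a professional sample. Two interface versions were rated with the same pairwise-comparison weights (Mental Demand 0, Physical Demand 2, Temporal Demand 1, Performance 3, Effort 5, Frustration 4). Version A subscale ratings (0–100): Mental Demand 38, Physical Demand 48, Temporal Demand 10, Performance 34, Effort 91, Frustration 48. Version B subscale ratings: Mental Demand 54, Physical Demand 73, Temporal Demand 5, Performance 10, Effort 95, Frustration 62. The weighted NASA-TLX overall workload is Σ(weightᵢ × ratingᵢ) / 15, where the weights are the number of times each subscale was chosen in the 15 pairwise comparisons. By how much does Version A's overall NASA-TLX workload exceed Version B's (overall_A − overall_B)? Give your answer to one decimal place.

Version A weighted sum = 0·38 + 2·48 + 1·10 + 3·34 + 5·91 + 4·48 = 0 + 96 + 10 + 102 + 455 + 192 = 855; overall_A = 855/15 = 57.0000.
Version B weighted sum = 0·54 + 2·73 + 1·5 + 3·10 + 5·95 + 4·62 = 0 + 146 + 5 + 30 + 475 + 248 = 904; overall_B = 904/15 = 60.2667.
Difference = 57.0000 − 60.2667 = -3.2667 ≈ -3.3.

-3.3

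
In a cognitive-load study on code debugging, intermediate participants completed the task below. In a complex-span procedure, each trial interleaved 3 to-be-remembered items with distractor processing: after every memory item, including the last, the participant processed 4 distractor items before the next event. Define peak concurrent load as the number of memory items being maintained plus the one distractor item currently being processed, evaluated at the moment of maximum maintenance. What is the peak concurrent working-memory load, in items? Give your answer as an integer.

4

Maintenance is greatest during the distractor(s) after memory item 3: all 3 memory items are being held.
One distractor item is concurrently being processed.
Peak concurrent load = 3 + 1 = 4 items.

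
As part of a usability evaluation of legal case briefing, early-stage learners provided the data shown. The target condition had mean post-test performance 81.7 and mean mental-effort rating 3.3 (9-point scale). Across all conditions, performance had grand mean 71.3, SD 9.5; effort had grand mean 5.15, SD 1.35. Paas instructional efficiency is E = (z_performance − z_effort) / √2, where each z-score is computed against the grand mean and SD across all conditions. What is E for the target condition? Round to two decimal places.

z_performance = (81.7 − 71.3) / 9.5 = 10.4000 / 9.5 = 1.0947.
z_effort = (3.3 − 5.15) / 1.35 = -1.8500 / 1.35 = -1.3704.
z_P − z_E = 1.0947 − (-1.3704) = 2.4651.
E = 2.4651 / √2 = 2.4651 / 1.41421 = 1.7431 ≈ 1.74.

1.74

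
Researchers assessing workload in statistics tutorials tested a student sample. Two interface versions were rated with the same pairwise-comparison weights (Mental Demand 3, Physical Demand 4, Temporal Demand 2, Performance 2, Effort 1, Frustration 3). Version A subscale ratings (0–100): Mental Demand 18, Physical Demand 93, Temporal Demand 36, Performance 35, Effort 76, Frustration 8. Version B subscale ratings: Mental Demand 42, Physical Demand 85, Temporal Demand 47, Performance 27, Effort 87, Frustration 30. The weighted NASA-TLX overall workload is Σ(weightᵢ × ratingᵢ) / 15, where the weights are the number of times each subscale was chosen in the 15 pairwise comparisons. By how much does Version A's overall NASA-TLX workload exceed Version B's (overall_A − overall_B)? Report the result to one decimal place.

-8.2

Version A weighted sum = 3·18 + 4·93 + 2·36 + 2·35 + 1·76 + 3·8 = 54 + 372 + 72 + 70 + 76 + 24 = 668; overall_A = 668/15 = 44.5333.
Version B weighted sum = 3·42 + 4·85 + 2·47 + 2·27 + 1·87 + 3·30 = 126 + 340 + 94 + 54 + 87 + 90 = 791; overall_B = 791/15 = 52.7333.
Difference = 44.5333 − 52.7333 = -8.2000 ≈ -8.2.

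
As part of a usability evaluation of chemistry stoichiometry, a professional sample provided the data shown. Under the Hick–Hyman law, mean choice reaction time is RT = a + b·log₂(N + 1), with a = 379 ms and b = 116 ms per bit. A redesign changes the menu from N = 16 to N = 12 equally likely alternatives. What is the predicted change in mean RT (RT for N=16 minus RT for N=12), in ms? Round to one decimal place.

RT(16) = 379 + 116·log₂(17) = 379 + 116·4.0875 = 853.1500 ms.
RT(12) = 379 + 116·log₂(13) = 379 + 116·3.7004 = 808.2464 ms.
Difference = 853.1500 − 808.2464 = 44.9036 ≈ 44.9 ms.

44.9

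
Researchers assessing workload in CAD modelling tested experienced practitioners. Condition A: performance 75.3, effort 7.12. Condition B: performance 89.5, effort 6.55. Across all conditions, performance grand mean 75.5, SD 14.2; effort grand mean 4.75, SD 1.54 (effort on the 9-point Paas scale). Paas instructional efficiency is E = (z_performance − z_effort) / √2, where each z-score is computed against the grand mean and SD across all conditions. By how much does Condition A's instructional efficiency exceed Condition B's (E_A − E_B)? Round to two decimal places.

-0.97

Condition A: z_P = (75.3 − 75.5)/14.2 = -0.0141; z_E = (7.12 − 4.75)/1.54 = 1.5390; E_A = (-0.0141 − 1.5390)/√2 = -1.0982.
Condition B: z_P = (89.5 − 75.5)/14.2 = 0.9859; z_E = (6.55 − 4.75)/1.54 = 1.1688; E_B = (0.9859 − 1.1688)/√2 = -0.1293.
E_A − E_B = -1.0982 − (-0.1293) = -0.9689 ≈ -0.97.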